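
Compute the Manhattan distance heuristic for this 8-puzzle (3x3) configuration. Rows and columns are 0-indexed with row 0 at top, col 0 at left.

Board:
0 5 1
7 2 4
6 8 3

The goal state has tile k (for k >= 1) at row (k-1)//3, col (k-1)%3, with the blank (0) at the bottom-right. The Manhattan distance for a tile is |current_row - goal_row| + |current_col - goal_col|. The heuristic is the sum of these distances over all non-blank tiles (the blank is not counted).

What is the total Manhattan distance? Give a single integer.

Tile 5: (0,1)->(1,1) = 1
Tile 1: (0,2)->(0,0) = 2
Tile 7: (1,0)->(2,0) = 1
Tile 2: (1,1)->(0,1) = 1
Tile 4: (1,2)->(1,0) = 2
Tile 6: (2,0)->(1,2) = 3
Tile 8: (2,1)->(2,1) = 0
Tile 3: (2,2)->(0,2) = 2
Sum: 1 + 2 + 1 + 1 + 2 + 3 + 0 + 2 = 12

Answer: 12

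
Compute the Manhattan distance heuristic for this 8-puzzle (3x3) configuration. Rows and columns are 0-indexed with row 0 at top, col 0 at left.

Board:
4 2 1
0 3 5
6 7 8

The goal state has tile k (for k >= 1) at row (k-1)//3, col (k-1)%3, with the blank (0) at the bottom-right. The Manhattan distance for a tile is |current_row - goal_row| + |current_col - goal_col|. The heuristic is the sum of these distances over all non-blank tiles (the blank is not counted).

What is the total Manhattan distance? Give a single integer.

Tile 4: (0,0)->(1,0) = 1
Tile 2: (0,1)->(0,1) = 0
Tile 1: (0,2)->(0,0) = 2
Tile 3: (1,1)->(0,2) = 2
Tile 5: (1,2)->(1,1) = 1
Tile 6: (2,0)->(1,2) = 3
Tile 7: (2,1)->(2,0) = 1
Tile 8: (2,2)->(2,1) = 1
Sum: 1 + 0 + 2 + 2 + 1 + 3 + 1 + 1 = 11

Answer: 11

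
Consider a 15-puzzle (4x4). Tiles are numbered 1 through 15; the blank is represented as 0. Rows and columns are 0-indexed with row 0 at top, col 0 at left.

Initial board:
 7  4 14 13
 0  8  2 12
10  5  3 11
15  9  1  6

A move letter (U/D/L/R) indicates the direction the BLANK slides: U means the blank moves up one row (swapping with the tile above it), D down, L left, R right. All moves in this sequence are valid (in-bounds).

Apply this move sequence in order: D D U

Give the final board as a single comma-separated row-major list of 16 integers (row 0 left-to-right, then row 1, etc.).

Answer: 7, 4, 14, 13, 10, 8, 2, 12, 0, 5, 3, 11, 15, 9, 1, 6

Derivation:
After move 1 (D):
 7  4 14 13
10  8  2 12
 0  5  3 11
15  9  1  6

After move 2 (D):
 7  4 14 13
10  8  2 12
15  5  3 11
 0  9  1  6

After move 3 (U):
 7  4 14 13
10  8  2 12
 0  5  3 11
15  9  1  6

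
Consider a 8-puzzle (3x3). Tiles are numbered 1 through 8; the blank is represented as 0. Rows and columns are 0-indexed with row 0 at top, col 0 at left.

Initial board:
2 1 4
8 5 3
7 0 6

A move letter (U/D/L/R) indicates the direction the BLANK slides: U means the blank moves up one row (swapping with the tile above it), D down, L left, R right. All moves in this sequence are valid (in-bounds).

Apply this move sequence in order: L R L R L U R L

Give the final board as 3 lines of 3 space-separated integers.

After move 1 (L):
2 1 4
8 5 3
0 7 6

After move 2 (R):
2 1 4
8 5 3
7 0 6

After move 3 (L):
2 1 4
8 5 3
0 7 6

After move 4 (R):
2 1 4
8 5 3
7 0 6

After move 5 (L):
2 1 4
8 5 3
0 7 6

After move 6 (U):
2 1 4
0 5 3
8 7 6

After move 7 (R):
2 1 4
5 0 3
8 7 6

After move 8 (L):
2 1 4
0 5 3
8 7 6

Answer: 2 1 4
0 5 3
8 7 6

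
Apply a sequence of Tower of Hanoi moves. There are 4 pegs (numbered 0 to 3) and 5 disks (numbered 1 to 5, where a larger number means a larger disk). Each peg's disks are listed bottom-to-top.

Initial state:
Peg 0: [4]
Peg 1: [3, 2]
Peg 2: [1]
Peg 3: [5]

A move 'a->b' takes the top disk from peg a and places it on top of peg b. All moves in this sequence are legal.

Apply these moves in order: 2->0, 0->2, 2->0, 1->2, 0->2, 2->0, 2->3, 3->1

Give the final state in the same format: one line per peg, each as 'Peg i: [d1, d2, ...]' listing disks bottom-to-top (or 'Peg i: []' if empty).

Answer: Peg 0: [4, 1]
Peg 1: [3, 2]
Peg 2: []
Peg 3: [5]

Derivation:
After move 1 (2->0):
Peg 0: [4, 1]
Peg 1: [3, 2]
Peg 2: []
Peg 3: [5]

After move 2 (0->2):
Peg 0: [4]
Peg 1: [3, 2]
Peg 2: [1]
Peg 3: [5]

After move 3 (2->0):
Peg 0: [4, 1]
Peg 1: [3, 2]
Peg 2: []
Peg 3: [5]

After move 4 (1->2):
Peg 0: [4, 1]
Peg 1: [3]
Peg 2: [2]
Peg 3: [5]

After move 5 (0->2):
Peg 0: [4]
Peg 1: [3]
Peg 2: [2, 1]
Peg 3: [5]

After move 6 (2->0):
Peg 0: [4, 1]
Peg 1: [3]
Peg 2: [2]
Peg 3: [5]

After move 7 (2->3):
Peg 0: [4, 1]
Peg 1: [3]
Peg 2: []
Peg 3: [5, 2]

After move 8 (3->1):
Peg 0: [4, 1]
Peg 1: [3, 2]
Peg 2: []
Peg 3: [5]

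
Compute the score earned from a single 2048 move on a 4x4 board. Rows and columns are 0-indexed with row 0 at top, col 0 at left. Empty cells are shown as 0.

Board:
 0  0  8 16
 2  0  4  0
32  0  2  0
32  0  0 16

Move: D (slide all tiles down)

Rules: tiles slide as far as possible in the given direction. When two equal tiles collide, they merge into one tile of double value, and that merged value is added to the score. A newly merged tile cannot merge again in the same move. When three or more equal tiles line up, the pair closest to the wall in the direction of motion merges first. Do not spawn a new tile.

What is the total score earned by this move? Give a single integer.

Slide down:
col 0: [0, 2, 32, 32] -> [0, 0, 2, 64]  score +64 (running 64)
col 1: [0, 0, 0, 0] -> [0, 0, 0, 0]  score +0 (running 64)
col 2: [8, 4, 2, 0] -> [0, 8, 4, 2]  score +0 (running 64)
col 3: [16, 0, 0, 16] -> [0, 0, 0, 32]  score +32 (running 96)
Board after move:
 0  0  0  0
 0  0  8  0
 2  0  4  0
64  0  2 32

Answer: 96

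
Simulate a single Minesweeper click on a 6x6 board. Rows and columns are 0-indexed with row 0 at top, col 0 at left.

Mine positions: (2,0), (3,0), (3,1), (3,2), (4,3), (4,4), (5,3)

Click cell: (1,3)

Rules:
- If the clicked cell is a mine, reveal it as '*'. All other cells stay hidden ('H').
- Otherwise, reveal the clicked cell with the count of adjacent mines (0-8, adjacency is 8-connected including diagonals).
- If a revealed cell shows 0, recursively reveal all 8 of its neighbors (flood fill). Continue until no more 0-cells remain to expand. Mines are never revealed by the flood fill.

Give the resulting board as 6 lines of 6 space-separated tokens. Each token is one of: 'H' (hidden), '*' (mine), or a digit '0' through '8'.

0 0 0 0 0 0
1 1 0 0 0 0
H 4 2 1 0 0
H H H 3 2 1
H H H H H H
H H H H H H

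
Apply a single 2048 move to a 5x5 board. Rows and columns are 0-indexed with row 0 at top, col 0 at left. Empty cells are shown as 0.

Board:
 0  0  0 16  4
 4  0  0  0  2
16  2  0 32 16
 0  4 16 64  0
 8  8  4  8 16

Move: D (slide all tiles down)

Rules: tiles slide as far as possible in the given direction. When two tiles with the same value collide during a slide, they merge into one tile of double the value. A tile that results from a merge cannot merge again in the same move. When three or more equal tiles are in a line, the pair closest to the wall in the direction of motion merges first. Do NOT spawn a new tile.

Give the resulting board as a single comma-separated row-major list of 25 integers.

Answer: 0, 0, 0, 0, 0, 0, 0, 0, 16, 0, 4, 2, 0, 32, 4, 16, 4, 16, 64, 2, 8, 8, 4, 8, 32

Derivation:
Slide down:
col 0: [0, 4, 16, 0, 8] -> [0, 0, 4, 16, 8]
col 1: [0, 0, 2, 4, 8] -> [0, 0, 2, 4, 8]
col 2: [0, 0, 0, 16, 4] -> [0, 0, 0, 16, 4]
col 3: [16, 0, 32, 64, 8] -> [0, 16, 32, 64, 8]
col 4: [4, 2, 16, 0, 16] -> [0, 0, 4, 2, 32]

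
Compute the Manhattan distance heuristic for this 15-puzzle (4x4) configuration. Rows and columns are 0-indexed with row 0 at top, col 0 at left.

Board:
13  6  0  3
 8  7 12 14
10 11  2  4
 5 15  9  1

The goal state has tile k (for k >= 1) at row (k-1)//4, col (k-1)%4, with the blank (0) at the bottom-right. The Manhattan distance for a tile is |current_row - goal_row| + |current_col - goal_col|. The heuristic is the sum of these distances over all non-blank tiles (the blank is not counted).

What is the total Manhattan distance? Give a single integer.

Tile 13: at (0,0), goal (3,0), distance |0-3|+|0-0| = 3
Tile 6: at (0,1), goal (1,1), distance |0-1|+|1-1| = 1
Tile 3: at (0,3), goal (0,2), distance |0-0|+|3-2| = 1
Tile 8: at (1,0), goal (1,3), distance |1-1|+|0-3| = 3
Tile 7: at (1,1), goal (1,2), distance |1-1|+|1-2| = 1
Tile 12: at (1,2), goal (2,3), distance |1-2|+|2-3| = 2
Tile 14: at (1,3), goal (3,1), distance |1-3|+|3-1| = 4
Tile 10: at (2,0), goal (2,1), distance |2-2|+|0-1| = 1
Tile 11: at (2,1), goal (2,2), distance |2-2|+|1-2| = 1
Tile 2: at (2,2), goal (0,1), distance |2-0|+|2-1| = 3
Tile 4: at (2,3), goal (0,3), distance |2-0|+|3-3| = 2
Tile 5: at (3,0), goal (1,0), distance |3-1|+|0-0| = 2
Tile 15: at (3,1), goal (3,2), distance |3-3|+|1-2| = 1
Tile 9: at (3,2), goal (2,0), distance |3-2|+|2-0| = 3
Tile 1: at (3,3), goal (0,0), distance |3-0|+|3-0| = 6
Sum: 3 + 1 + 1 + 3 + 1 + 2 + 4 + 1 + 1 + 3 + 2 + 2 + 1 + 3 + 6 = 34

Answer: 34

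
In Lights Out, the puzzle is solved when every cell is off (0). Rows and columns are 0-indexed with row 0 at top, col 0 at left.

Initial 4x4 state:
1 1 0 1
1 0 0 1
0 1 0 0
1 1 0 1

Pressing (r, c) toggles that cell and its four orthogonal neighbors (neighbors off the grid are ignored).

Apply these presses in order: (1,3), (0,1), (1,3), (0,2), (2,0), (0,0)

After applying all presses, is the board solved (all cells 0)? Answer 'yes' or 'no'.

After press 1 at (1,3):
1 1 0 0
1 0 1 0
0 1 0 1
1 1 0 1

After press 2 at (0,1):
0 0 1 0
1 1 1 0
0 1 0 1
1 1 0 1

After press 3 at (1,3):
0 0 1 1
1 1 0 1
0 1 0 0
1 1 0 1

After press 4 at (0,2):
0 1 0 0
1 1 1 1
0 1 0 0
1 1 0 1

After press 5 at (2,0):
0 1 0 0
0 1 1 1
1 0 0 0
0 1 0 1

After press 6 at (0,0):
1 0 0 0
1 1 1 1
1 0 0 0
0 1 0 1

Lights still on: 8

Answer: no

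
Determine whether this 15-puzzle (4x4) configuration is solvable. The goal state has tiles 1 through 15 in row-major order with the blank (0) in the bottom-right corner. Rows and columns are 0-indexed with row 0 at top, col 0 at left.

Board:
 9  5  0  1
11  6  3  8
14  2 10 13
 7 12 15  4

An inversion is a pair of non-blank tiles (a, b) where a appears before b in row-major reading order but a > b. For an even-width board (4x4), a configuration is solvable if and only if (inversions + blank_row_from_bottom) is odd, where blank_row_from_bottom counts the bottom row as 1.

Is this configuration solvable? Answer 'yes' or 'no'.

Answer: no

Derivation:
Inversions: 40
Blank is in row 0 (0-indexed from top), which is row 4 counting from the bottom (bottom = 1).
40 + 4 = 44, which is even, so the puzzle is not solvable.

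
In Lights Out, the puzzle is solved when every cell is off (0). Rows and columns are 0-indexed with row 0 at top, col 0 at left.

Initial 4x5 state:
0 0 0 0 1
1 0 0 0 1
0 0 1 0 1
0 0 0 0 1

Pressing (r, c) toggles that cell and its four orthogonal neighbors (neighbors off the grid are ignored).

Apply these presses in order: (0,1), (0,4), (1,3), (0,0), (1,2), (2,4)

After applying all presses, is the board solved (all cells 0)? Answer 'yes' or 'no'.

Answer: yes

Derivation:
After press 1 at (0,1):
1 1 1 0 1
1 1 0 0 1
0 0 1 0 1
0 0 0 0 1

After press 2 at (0,4):
1 1 1 1 0
1 1 0 0 0
0 0 1 0 1
0 0 0 0 1

After press 3 at (1,3):
1 1 1 0 0
1 1 1 1 1
0 0 1 1 1
0 0 0 0 1

After press 4 at (0,0):
0 0 1 0 0
0 1 1 1 1
0 0 1 1 1
0 0 0 0 1

After press 5 at (1,2):
0 0 0 0 0
0 0 0 0 1
0 0 0 1 1
0 0 0 0 1

After press 6 at (2,4):
0 0 0 0 0
0 0 0 0 0
0 0 0 0 0
0 0 0 0 0

Lights still on: 0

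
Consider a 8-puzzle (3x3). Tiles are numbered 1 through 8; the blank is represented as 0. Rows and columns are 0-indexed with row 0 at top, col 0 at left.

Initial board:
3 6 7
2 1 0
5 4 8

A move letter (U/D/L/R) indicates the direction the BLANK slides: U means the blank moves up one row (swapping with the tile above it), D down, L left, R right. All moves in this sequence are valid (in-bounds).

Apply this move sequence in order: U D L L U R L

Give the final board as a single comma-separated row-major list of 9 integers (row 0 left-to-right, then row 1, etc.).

After move 1 (U):
3 6 0
2 1 7
5 4 8

After move 2 (D):
3 6 7
2 1 0
5 4 8

After move 3 (L):
3 6 7
2 0 1
5 4 8

After move 4 (L):
3 6 7
0 2 1
5 4 8

After move 5 (U):
0 6 7
3 2 1
5 4 8

After move 6 (R):
6 0 7
3 2 1
5 4 8

After move 7 (L):
0 6 7
3 2 1
5 4 8

Answer: 0, 6, 7, 3, 2, 1, 5, 4, 8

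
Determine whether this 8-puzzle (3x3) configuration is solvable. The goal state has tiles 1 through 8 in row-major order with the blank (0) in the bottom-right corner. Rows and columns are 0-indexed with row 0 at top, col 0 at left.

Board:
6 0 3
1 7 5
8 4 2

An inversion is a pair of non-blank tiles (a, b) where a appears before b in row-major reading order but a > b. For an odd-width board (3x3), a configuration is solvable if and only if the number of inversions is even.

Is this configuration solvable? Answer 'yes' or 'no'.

Answer: no

Derivation:
Inversions (pairs i<j in row-major order where tile[i] > tile[j] > 0): 15
15 is odd, so the puzzle is not solvable.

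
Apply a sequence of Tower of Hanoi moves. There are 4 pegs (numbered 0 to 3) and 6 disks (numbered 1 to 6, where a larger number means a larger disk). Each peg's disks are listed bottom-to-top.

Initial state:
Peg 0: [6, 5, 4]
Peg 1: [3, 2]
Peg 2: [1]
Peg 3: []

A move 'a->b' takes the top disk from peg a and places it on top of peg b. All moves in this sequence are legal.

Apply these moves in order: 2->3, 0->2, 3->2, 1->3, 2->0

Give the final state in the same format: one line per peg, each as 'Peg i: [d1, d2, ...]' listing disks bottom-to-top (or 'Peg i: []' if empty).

After move 1 (2->3):
Peg 0: [6, 5, 4]
Peg 1: [3, 2]
Peg 2: []
Peg 3: [1]

After move 2 (0->2):
Peg 0: [6, 5]
Peg 1: [3, 2]
Peg 2: [4]
Peg 3: [1]

After move 3 (3->2):
Peg 0: [6, 5]
Peg 1: [3, 2]
Peg 2: [4, 1]
Peg 3: []

After move 4 (1->3):
Peg 0: [6, 5]
Peg 1: [3]
Peg 2: [4, 1]
Peg 3: [2]

After move 5 (2->0):
Peg 0: [6, 5, 1]
Peg 1: [3]
Peg 2: [4]
Peg 3: [2]

Answer: Peg 0: [6, 5, 1]
Peg 1: [3]
Peg 2: [4]
Peg 3: [2]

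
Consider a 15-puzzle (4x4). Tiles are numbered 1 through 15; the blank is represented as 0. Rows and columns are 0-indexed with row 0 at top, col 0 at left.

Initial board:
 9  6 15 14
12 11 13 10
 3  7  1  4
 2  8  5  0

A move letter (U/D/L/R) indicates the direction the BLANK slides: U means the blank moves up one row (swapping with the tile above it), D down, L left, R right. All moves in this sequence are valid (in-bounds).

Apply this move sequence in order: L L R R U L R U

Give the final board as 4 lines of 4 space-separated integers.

After move 1 (L):
 9  6 15 14
12 11 13 10
 3  7  1  4
 2  8  0  5

After move 2 (L):
 9  6 15 14
12 11 13 10
 3  7  1  4
 2  0  8  5

After move 3 (R):
 9  6 15 14
12 11 13 10
 3  7  1  4
 2  8  0  5

After move 4 (R):
 9  6 15 14
12 11 13 10
 3  7  1  4
 2  8  5  0

After move 5 (U):
 9  6 15 14
12 11 13 10
 3  7  1  0
 2  8  5  4

After move 6 (L):
 9  6 15 14
12 11 13 10
 3  7  0  1
 2  8  5  4

After move 7 (R):
 9  6 15 14
12 11 13 10
 3  7  1  0
 2  8  5  4

After move 8 (U):
 9  6 15 14
12 11 13  0
 3  7  1 10
 2  8  5  4

Answer:  9  6 15 14
12 11 13  0
 3  7  1 10
 2  8  5  4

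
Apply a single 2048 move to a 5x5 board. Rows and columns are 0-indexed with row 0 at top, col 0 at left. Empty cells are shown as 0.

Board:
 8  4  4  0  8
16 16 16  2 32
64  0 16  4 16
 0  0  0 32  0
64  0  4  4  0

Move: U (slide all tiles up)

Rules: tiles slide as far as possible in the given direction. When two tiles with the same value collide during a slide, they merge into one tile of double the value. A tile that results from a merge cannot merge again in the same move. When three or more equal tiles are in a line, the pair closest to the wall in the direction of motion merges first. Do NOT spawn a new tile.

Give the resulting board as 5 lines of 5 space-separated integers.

Answer:   8   4   4   2   8
 16  16  32   4  32
128   0   4  32  16
  0   0   0   4   0
  0   0   0   0   0

Derivation:
Slide up:
col 0: [8, 16, 64, 0, 64] -> [8, 16, 128, 0, 0]
col 1: [4, 16, 0, 0, 0] -> [4, 16, 0, 0, 0]
col 2: [4, 16, 16, 0, 4] -> [4, 32, 4, 0, 0]
col 3: [0, 2, 4, 32, 4] -> [2, 4, 32, 4, 0]
col 4: [8, 32, 16, 0, 0] -> [8, 32, 16, 0, 0]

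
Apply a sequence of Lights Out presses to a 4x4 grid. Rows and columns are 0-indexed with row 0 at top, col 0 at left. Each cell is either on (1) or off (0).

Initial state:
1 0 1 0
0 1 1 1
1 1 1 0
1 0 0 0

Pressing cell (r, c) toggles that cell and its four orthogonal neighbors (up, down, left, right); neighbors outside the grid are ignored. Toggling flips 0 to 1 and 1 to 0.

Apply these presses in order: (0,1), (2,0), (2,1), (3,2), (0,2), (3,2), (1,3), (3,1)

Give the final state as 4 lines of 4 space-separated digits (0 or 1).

Answer: 0 0 1 0
1 1 1 0
1 0 0 1
1 0 1 0

Derivation:
After press 1 at (0,1):
0 1 0 0
0 0 1 1
1 1 1 0
1 0 0 0

After press 2 at (2,0):
0 1 0 0
1 0 1 1
0 0 1 0
0 0 0 0

After press 3 at (2,1):
0 1 0 0
1 1 1 1
1 1 0 0
0 1 0 0

After press 4 at (3,2):
0 1 0 0
1 1 1 1
1 1 1 0
0 0 1 1

After press 5 at (0,2):
0 0 1 1
1 1 0 1
1 1 1 0
0 0 1 1

After press 6 at (3,2):
0 0 1 1
1 1 0 1
1 1 0 0
0 1 0 0

After press 7 at (1,3):
0 0 1 0
1 1 1 0
1 1 0 1
0 1 0 0

After press 8 at (3,1):
0 0 1 0
1 1 1 0
1 0 0 1
1 0 1 0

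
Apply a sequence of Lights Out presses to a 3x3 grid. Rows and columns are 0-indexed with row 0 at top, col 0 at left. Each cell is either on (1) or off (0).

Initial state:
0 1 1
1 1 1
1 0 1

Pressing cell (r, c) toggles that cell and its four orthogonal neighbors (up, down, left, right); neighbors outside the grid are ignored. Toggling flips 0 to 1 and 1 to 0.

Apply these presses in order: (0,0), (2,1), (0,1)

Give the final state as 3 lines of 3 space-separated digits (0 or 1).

Answer: 0 1 0
0 1 1
0 1 0

Derivation:
After press 1 at (0,0):
1 0 1
0 1 1
1 0 1

After press 2 at (2,1):
1 0 1
0 0 1
0 1 0

After press 3 at (0,1):
0 1 0
0 1 1
0 1 0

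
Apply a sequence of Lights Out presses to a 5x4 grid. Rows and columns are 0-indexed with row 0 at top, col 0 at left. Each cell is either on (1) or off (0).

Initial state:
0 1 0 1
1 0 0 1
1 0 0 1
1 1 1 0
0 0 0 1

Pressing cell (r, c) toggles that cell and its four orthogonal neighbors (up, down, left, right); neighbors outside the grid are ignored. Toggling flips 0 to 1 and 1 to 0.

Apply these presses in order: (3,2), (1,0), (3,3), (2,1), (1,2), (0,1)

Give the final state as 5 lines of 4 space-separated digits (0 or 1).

After press 1 at (3,2):
0 1 0 1
1 0 0 1
1 0 1 1
1 0 0 1
0 0 1 1

After press 2 at (1,0):
1 1 0 1
0 1 0 1
0 0 1 1
1 0 0 1
0 0 1 1

After press 3 at (3,3):
1 1 0 1
0 1 0 1
0 0 1 0
1 0 1 0
0 0 1 0

After press 4 at (2,1):
1 1 0 1
0 0 0 1
1 1 0 0
1 1 1 0
0 0 1 0

After press 5 at (1,2):
1 1 1 1
0 1 1 0
1 1 1 0
1 1 1 0
0 0 1 0

After press 6 at (0,1):
0 0 0 1
0 0 1 0
1 1 1 0
1 1 1 0
0 0 1 0

Answer: 0 0 0 1
0 0 1 0
1 1 1 0
1 1 1 0
0 0 1 0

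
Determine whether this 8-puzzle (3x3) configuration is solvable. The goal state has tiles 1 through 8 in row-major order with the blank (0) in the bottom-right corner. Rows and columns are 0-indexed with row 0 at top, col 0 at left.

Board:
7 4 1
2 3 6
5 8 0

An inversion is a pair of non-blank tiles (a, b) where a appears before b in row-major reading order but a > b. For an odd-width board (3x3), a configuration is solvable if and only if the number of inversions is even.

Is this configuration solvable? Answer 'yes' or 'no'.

Answer: yes

Derivation:
Inversions (pairs i<j in row-major order where tile[i] > tile[j] > 0): 10
10 is even, so the puzzle is solvable.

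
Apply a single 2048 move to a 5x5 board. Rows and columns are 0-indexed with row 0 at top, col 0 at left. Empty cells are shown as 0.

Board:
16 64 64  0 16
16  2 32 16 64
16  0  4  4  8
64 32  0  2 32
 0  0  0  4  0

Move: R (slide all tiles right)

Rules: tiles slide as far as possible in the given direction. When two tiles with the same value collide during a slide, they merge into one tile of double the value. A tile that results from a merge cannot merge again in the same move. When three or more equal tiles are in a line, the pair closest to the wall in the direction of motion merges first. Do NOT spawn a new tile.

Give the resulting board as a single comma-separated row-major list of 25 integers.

Slide right:
row 0: [16, 64, 64, 0, 16] -> [0, 0, 16, 128, 16]
row 1: [16, 2, 32, 16, 64] -> [16, 2, 32, 16, 64]
row 2: [16, 0, 4, 4, 8] -> [0, 0, 16, 8, 8]
row 3: [64, 32, 0, 2, 32] -> [0, 64, 32, 2, 32]
row 4: [0, 0, 0, 4, 0] -> [0, 0, 0, 0, 4]

Answer: 0, 0, 16, 128, 16, 16, 2, 32, 16, 64, 0, 0, 16, 8, 8, 0, 64, 32, 2, 32, 0, 0, 0, 0, 4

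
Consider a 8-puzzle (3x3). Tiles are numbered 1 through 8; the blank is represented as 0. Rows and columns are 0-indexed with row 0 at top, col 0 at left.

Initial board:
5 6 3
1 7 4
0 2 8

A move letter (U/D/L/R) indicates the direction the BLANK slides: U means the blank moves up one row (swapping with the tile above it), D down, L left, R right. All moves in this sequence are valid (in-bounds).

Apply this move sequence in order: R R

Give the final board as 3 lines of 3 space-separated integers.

Answer: 5 6 3
1 7 4
2 8 0

Derivation:
After move 1 (R):
5 6 3
1 7 4
2 0 8

After move 2 (R):
5 6 3
1 7 4
2 8 0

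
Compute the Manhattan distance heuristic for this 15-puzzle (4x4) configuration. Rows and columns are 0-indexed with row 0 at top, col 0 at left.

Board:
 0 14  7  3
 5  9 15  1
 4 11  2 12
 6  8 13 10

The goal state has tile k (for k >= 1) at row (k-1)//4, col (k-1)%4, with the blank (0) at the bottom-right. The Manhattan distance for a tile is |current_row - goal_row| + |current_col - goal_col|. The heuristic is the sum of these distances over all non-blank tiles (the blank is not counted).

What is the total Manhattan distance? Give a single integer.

Tile 14: (0,1)->(3,1) = 3
Tile 7: (0,2)->(1,2) = 1
Tile 3: (0,3)->(0,2) = 1
Tile 5: (1,0)->(1,0) = 0
Tile 9: (1,1)->(2,0) = 2
Tile 15: (1,2)->(3,2) = 2
Tile 1: (1,3)->(0,0) = 4
Tile 4: (2,0)->(0,3) = 5
Tile 11: (2,1)->(2,2) = 1
Tile 2: (2,2)->(0,1) = 3
Tile 12: (2,3)->(2,3) = 0
Tile 6: (3,0)->(1,1) = 3
Tile 8: (3,1)->(1,3) = 4
Tile 13: (3,2)->(3,0) = 2
Tile 10: (3,3)->(2,1) = 3
Sum: 3 + 1 + 1 + 0 + 2 + 2 + 4 + 5 + 1 + 3 + 0 + 3 + 4 + 2 + 3 = 34

Answer: 34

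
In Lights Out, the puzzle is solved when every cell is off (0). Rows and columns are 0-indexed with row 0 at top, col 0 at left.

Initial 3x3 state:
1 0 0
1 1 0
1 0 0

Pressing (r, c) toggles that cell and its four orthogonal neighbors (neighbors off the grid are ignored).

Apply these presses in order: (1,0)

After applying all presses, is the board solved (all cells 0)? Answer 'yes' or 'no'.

After press 1 at (1,0):
0 0 0
0 0 0
0 0 0

Lights still on: 0

Answer: yes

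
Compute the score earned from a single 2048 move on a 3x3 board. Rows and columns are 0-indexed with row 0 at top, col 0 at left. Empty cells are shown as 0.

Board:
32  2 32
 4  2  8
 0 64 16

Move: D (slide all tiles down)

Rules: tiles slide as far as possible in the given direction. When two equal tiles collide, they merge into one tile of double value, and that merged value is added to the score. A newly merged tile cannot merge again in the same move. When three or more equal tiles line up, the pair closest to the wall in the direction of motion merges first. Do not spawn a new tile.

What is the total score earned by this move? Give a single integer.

Answer: 4

Derivation:
Slide down:
col 0: [32, 4, 0] -> [0, 32, 4]  score +0 (running 0)
col 1: [2, 2, 64] -> [0, 4, 64]  score +4 (running 4)
col 2: [32, 8, 16] -> [32, 8, 16]  score +0 (running 4)
Board after move:
 0  0 32
32  4  8
 4 64 16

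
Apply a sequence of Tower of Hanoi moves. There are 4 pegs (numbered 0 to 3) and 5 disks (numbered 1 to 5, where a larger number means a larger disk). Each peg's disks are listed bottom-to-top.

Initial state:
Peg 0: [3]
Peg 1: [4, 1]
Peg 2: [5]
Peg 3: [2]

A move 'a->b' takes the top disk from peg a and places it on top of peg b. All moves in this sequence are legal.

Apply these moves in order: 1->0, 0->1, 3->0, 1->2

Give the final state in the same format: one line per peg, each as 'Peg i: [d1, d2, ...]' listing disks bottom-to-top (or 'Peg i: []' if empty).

Answer: Peg 0: [3, 2]
Peg 1: [4]
Peg 2: [5, 1]
Peg 3: []

Derivation:
After move 1 (1->0):
Peg 0: [3, 1]
Peg 1: [4]
Peg 2: [5]
Peg 3: [2]

After move 2 (0->1):
Peg 0: [3]
Peg 1: [4, 1]
Peg 2: [5]
Peg 3: [2]

After move 3 (3->0):
Peg 0: [3, 2]
Peg 1: [4, 1]
Peg 2: [5]
Peg 3: []

After move 4 (1->2):
Peg 0: [3, 2]
Peg 1: [4]
Peg 2: [5, 1]
Peg 3: []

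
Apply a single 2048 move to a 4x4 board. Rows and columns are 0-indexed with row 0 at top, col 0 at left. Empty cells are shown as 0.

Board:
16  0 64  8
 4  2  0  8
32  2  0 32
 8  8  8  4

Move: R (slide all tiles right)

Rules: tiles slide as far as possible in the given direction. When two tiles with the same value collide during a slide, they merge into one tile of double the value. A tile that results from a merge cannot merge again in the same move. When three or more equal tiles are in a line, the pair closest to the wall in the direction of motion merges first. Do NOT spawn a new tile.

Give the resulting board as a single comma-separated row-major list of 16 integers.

Slide right:
row 0: [16, 0, 64, 8] -> [0, 16, 64, 8]
row 1: [4, 2, 0, 8] -> [0, 4, 2, 8]
row 2: [32, 2, 0, 32] -> [0, 32, 2, 32]
row 3: [8, 8, 8, 4] -> [0, 8, 16, 4]

Answer: 0, 16, 64, 8, 0, 4, 2, 8, 0, 32, 2, 32, 0, 8, 16, 4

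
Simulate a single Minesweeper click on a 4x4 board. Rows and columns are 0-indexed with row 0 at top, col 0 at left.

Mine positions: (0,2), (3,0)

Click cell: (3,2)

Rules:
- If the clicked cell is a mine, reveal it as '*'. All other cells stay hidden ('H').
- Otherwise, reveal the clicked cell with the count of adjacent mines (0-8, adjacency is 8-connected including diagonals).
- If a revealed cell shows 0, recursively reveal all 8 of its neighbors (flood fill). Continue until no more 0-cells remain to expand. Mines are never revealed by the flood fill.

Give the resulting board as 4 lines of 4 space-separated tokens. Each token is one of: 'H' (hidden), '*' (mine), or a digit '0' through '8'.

H H H H
H 1 1 1
H 1 0 0
H 1 0 0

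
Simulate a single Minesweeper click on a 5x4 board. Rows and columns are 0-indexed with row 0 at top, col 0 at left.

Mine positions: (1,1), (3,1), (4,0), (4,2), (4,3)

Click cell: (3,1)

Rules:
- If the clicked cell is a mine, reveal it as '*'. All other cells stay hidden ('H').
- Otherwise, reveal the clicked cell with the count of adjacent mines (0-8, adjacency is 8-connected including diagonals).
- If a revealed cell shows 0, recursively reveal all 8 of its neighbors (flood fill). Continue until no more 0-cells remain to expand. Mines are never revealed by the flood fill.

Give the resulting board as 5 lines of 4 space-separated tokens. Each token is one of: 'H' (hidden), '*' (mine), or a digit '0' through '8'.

H H H H
H H H H
H H H H
H * H H
H H H H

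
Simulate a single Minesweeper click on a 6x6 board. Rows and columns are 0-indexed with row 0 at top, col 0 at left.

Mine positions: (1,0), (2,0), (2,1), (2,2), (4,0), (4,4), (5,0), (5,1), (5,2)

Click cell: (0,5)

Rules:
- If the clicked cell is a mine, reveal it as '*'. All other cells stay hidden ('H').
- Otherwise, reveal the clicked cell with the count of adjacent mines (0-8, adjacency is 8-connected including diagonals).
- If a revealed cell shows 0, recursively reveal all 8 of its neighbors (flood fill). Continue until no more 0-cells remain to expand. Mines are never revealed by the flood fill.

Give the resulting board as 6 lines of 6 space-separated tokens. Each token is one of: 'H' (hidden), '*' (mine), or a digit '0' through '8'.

H 1 0 0 0 0
H 4 2 1 0 0
H H H 1 0 0
H H H 2 1 1
H H H H H H
H H H H H H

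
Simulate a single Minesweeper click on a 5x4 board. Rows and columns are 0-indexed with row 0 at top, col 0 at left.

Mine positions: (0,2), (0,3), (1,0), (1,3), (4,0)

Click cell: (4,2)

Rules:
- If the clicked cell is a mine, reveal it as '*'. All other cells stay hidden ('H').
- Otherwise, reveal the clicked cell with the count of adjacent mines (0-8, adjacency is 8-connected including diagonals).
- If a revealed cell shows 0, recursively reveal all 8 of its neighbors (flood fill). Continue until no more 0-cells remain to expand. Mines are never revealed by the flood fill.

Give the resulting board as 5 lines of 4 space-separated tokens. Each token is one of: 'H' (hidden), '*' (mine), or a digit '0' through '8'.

H H H H
H H H H
H 1 1 1
H 1 0 0
H 1 0 0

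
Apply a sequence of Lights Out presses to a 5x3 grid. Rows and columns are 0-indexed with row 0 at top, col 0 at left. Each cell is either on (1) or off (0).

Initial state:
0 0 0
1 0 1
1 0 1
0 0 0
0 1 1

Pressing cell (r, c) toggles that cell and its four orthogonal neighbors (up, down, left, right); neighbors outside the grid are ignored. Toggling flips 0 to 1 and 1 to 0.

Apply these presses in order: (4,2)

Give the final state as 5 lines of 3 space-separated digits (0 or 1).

Answer: 0 0 0
1 0 1
1 0 1
0 0 1
0 0 0

Derivation:
After press 1 at (4,2):
0 0 0
1 0 1
1 0 1
0 0 1
0 0 0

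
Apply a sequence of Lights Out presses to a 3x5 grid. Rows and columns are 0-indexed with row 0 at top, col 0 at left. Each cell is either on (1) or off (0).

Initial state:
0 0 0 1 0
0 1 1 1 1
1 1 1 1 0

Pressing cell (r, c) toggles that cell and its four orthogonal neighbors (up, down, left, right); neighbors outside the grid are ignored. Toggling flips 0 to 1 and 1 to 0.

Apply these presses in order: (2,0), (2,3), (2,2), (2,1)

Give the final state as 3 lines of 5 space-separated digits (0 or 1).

After press 1 at (2,0):
0 0 0 1 0
1 1 1 1 1
0 0 1 1 0

After press 2 at (2,3):
0 0 0 1 0
1 1 1 0 1
0 0 0 0 1

After press 3 at (2,2):
0 0 0 1 0
1 1 0 0 1
0 1 1 1 1

After press 4 at (2,1):
0 0 0 1 0
1 0 0 0 1
1 0 0 1 1

Answer: 0 0 0 1 0
1 0 0 0 1
1 0 0 1 1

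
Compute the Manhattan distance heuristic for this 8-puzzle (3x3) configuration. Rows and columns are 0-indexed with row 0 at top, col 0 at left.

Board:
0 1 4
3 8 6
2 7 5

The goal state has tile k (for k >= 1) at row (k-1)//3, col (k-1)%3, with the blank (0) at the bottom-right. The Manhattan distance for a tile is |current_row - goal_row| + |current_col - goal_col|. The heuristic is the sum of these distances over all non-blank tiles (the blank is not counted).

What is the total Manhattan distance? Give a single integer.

Answer: 14

Derivation:
Tile 1: (0,1)->(0,0) = 1
Tile 4: (0,2)->(1,0) = 3
Tile 3: (1,0)->(0,2) = 3
Tile 8: (1,1)->(2,1) = 1
Tile 6: (1,2)->(1,2) = 0
Tile 2: (2,0)->(0,1) = 3
Tile 7: (2,1)->(2,0) = 1
Tile 5: (2,2)->(1,1) = 2
Sum: 1 + 3 + 3 + 1 + 0 + 3 + 1 + 2 = 14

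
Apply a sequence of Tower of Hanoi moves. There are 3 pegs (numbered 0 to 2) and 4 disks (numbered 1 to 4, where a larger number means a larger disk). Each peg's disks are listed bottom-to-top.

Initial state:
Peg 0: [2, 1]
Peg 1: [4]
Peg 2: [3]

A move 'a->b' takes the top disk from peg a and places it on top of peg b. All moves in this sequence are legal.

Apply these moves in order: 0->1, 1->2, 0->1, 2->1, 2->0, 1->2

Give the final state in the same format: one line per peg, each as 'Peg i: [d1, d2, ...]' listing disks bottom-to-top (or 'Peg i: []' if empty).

Answer: Peg 0: [3]
Peg 1: [4, 2]
Peg 2: [1]

Derivation:
After move 1 (0->1):
Peg 0: [2]
Peg 1: [4, 1]
Peg 2: [3]

After move 2 (1->2):
Peg 0: [2]
Peg 1: [4]
Peg 2: [3, 1]

After move 3 (0->1):
Peg 0: []
Peg 1: [4, 2]
Peg 2: [3, 1]

After move 4 (2->1):
Peg 0: []
Peg 1: [4, 2, 1]
Peg 2: [3]

After move 5 (2->0):
Peg 0: [3]
Peg 1: [4, 2, 1]
Peg 2: []

After move 6 (1->2):
Peg 0: [3]
Peg 1: [4, 2]
Peg 2: [1]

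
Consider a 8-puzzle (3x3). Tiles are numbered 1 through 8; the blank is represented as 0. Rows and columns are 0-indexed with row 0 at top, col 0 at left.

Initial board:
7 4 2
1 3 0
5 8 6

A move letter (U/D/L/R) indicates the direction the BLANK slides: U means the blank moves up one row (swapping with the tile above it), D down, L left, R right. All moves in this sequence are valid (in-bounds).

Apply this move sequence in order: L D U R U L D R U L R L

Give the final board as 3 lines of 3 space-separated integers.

Answer: 7 0 3
1 2 4
5 8 6

Derivation:
After move 1 (L):
7 4 2
1 0 3
5 8 6

After move 2 (D):
7 4 2
1 8 3
5 0 6

After move 3 (U):
7 4 2
1 0 3
5 8 6

After move 4 (R):
7 4 2
1 3 0
5 8 6

After move 5 (U):
7 4 0
1 3 2
5 8 6

After move 6 (L):
7 0 4
1 3 2
5 8 6

After move 7 (D):
7 3 4
1 0 2
5 8 6

After move 8 (R):
7 3 4
1 2 0
5 8 6

After move 9 (U):
7 3 0
1 2 4
5 8 6

After move 10 (L):
7 0 3
1 2 4
5 8 6

After move 11 (R):
7 3 0
1 2 4
5 8 6

After move 12 (L):
7 0 3
1 2 4
5 8 6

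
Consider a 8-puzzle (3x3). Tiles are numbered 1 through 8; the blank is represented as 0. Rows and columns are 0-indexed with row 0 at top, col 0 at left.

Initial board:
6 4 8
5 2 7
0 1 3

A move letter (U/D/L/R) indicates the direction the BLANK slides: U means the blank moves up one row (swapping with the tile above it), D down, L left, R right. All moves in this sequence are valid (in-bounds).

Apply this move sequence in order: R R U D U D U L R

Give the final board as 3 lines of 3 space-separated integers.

Answer: 6 4 8
5 2 0
1 3 7

Derivation:
After move 1 (R):
6 4 8
5 2 7
1 0 3

After move 2 (R):
6 4 8
5 2 7
1 3 0

After move 3 (U):
6 4 8
5 2 0
1 3 7

After move 4 (D):
6 4 8
5 2 7
1 3 0

After move 5 (U):
6 4 8
5 2 0
1 3 7

After move 6 (D):
6 4 8
5 2 7
1 3 0

After move 7 (U):
6 4 8
5 2 0
1 3 7

After move 8 (L):
6 4 8
5 0 2
1 3 7

After move 9 (R):
6 4 8
5 2 0
1 3 7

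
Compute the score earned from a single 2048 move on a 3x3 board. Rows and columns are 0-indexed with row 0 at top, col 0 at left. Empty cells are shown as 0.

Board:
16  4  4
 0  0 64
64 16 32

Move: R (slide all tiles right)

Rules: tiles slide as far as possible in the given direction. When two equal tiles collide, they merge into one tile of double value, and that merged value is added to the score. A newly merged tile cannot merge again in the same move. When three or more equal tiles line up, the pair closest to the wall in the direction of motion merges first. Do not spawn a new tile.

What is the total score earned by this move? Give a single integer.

Slide right:
row 0: [16, 4, 4] -> [0, 16, 8]  score +8 (running 8)
row 1: [0, 0, 64] -> [0, 0, 64]  score +0 (running 8)
row 2: [64, 16, 32] -> [64, 16, 32]  score +0 (running 8)
Board after move:
 0 16  8
 0  0 64
64 16 32

Answer: 8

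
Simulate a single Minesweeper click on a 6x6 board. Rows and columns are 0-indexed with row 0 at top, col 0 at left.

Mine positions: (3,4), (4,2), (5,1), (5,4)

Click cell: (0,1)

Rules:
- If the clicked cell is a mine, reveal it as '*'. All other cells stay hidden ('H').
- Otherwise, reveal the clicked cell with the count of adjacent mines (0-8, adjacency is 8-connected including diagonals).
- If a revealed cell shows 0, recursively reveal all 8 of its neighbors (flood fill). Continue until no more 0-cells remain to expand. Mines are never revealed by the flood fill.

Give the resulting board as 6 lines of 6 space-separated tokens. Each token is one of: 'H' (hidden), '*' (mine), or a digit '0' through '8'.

0 0 0 0 0 0
0 0 0 0 0 0
0 0 0 1 1 1
0 1 1 2 H H
1 2 H H H H
H H H H H H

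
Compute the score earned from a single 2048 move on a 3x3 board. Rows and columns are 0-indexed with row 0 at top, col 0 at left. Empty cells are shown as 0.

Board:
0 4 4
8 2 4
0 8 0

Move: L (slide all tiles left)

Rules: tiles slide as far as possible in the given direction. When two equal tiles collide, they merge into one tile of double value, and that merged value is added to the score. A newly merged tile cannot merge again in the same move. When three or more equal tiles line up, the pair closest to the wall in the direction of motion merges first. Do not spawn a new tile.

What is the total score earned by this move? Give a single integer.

Answer: 8

Derivation:
Slide left:
row 0: [0, 4, 4] -> [8, 0, 0]  score +8 (running 8)
row 1: [8, 2, 4] -> [8, 2, 4]  score +0 (running 8)
row 2: [0, 8, 0] -> [8, 0, 0]  score +0 (running 8)
Board after move:
8 0 0
8 2 4
8 0 0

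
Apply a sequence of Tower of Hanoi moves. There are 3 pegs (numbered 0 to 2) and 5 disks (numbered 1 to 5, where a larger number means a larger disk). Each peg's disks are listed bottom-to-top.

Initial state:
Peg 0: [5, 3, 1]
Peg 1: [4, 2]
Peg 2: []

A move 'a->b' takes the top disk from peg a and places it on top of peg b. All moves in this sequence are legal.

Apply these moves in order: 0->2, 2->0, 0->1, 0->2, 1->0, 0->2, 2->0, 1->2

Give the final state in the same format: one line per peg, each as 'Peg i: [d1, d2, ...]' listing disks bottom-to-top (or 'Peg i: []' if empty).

After move 1 (0->2):
Peg 0: [5, 3]
Peg 1: [4, 2]
Peg 2: [1]

After move 2 (2->0):
Peg 0: [5, 3, 1]
Peg 1: [4, 2]
Peg 2: []

After move 3 (0->1):
Peg 0: [5, 3]
Peg 1: [4, 2, 1]
Peg 2: []

After move 4 (0->2):
Peg 0: [5]
Peg 1: [4, 2, 1]
Peg 2: [3]

After move 5 (1->0):
Peg 0: [5, 1]
Peg 1: [4, 2]
Peg 2: [3]

After move 6 (0->2):
Peg 0: [5]
Peg 1: [4, 2]
Peg 2: [3, 1]

After move 7 (2->0):
Peg 0: [5, 1]
Peg 1: [4, 2]
Peg 2: [3]

After move 8 (1->2):
Peg 0: [5, 1]
Peg 1: [4]
Peg 2: [3, 2]

Answer: Peg 0: [5, 1]
Peg 1: [4]
Peg 2: [3, 2]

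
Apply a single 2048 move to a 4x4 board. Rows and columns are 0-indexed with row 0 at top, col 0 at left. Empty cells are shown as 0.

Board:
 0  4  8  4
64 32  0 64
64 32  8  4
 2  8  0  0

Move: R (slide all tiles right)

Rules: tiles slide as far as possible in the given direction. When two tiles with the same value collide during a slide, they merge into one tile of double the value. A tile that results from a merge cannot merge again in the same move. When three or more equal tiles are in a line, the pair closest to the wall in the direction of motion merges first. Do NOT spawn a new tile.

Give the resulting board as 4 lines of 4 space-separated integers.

Answer:  0  4  8  4
 0 64 32 64
64 32  8  4
 0  0  2  8

Derivation:
Slide right:
row 0: [0, 4, 8, 4] -> [0, 4, 8, 4]
row 1: [64, 32, 0, 64] -> [0, 64, 32, 64]
row 2: [64, 32, 8, 4] -> [64, 32, 8, 4]
row 3: [2, 8, 0, 0] -> [0, 0, 2, 8]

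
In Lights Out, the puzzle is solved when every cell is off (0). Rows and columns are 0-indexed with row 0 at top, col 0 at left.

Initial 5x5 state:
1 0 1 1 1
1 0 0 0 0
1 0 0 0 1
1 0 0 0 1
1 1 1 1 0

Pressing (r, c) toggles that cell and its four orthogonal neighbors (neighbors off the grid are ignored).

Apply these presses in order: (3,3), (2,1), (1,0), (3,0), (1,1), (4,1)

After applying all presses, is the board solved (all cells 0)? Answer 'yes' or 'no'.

Answer: no

Derivation:
After press 1 at (3,3):
1 0 1 1 1
1 0 0 0 0
1 0 0 1 1
1 0 1 1 0
1 1 1 0 0

After press 2 at (2,1):
1 0 1 1 1
1 1 0 0 0
0 1 1 1 1
1 1 1 1 0
1 1 1 0 0

After press 3 at (1,0):
0 0 1 1 1
0 0 0 0 0
1 1 1 1 1
1 1 1 1 0
1 1 1 0 0

After press 4 at (3,0):
0 0 1 1 1
0 0 0 0 0
0 1 1 1 1
0 0 1 1 0
0 1 1 0 0

After press 5 at (1,1):
0 1 1 1 1
1 1 1 0 0
0 0 1 1 1
0 0 1 1 0
0 1 1 0 0

After press 6 at (4,1):
0 1 1 1 1
1 1 1 0 0
0 0 1 1 1
0 1 1 1 0
1 0 0 0 0

Lights still on: 14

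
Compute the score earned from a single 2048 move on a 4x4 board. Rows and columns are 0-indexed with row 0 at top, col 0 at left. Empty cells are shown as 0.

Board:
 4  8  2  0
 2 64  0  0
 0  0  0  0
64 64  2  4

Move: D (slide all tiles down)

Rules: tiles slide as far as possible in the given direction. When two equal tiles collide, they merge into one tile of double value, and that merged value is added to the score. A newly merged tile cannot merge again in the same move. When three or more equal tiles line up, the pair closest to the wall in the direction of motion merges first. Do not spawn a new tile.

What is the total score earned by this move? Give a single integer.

Slide down:
col 0: [4, 2, 0, 64] -> [0, 4, 2, 64]  score +0 (running 0)
col 1: [8, 64, 0, 64] -> [0, 0, 8, 128]  score +128 (running 128)
col 2: [2, 0, 0, 2] -> [0, 0, 0, 4]  score +4 (running 132)
col 3: [0, 0, 0, 4] -> [0, 0, 0, 4]  score +0 (running 132)
Board after move:
  0   0   0   0
  4   0   0   0
  2   8   0   0
 64 128   4   4

Answer: 132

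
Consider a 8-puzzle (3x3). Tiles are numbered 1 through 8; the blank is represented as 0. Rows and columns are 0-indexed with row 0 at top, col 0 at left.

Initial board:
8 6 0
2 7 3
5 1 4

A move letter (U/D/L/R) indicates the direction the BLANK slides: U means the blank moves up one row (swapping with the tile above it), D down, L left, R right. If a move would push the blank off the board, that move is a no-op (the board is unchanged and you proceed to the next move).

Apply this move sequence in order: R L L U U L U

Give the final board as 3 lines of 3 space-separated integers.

Answer: 0 8 6
2 7 3
5 1 4

Derivation:
After move 1 (R):
8 6 0
2 7 3
5 1 4

After move 2 (L):
8 0 6
2 7 3
5 1 4

After move 3 (L):
0 8 6
2 7 3
5 1 4

After move 4 (U):
0 8 6
2 7 3
5 1 4

After move 5 (U):
0 8 6
2 7 3
5 1 4

After move 6 (L):
0 8 6
2 7 3
5 1 4

After move 7 (U):
0 8 6
2 7 3
5 1 4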